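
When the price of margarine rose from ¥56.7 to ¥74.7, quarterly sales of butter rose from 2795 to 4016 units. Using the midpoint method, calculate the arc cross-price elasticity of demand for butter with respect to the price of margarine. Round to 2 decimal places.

ΔQ_A = 4016 − 2795 = 1221; ΔP_B = 74.7 − 56.7 = 18.
Midpoints: Q̄_A = 3405.5, P̄_B = 65.70.
ε = (ΔQ_A/Q̄_A)/(ΔP_B/P̄_B) = (1221/3405.5)/(18/65.70) ≈ 1.31.

1.31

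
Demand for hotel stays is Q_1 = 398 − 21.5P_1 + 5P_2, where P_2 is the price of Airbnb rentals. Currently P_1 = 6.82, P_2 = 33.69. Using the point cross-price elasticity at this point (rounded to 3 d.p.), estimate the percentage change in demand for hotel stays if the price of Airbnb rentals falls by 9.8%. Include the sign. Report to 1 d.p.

-3.9%

At P_1 = 6.82, P_2 = 33.69: Q_1 = 419.82.
∂Q_1/∂P_2 = 5.
ε = (∂Q_1/∂P_2)(P_2/Q_1) = 5.0000 × 33.69/419.82 ≈ 0.401.
%ΔQ_1 ≈ ε × %ΔP_2 = 0.401 × (-9.8%) = -3.9%.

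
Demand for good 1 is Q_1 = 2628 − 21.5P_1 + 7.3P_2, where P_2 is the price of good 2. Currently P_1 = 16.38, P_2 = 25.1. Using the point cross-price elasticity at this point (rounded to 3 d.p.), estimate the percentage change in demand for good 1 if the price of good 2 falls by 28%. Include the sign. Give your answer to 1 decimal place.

At P_1 = 16.38, P_2 = 25.1: Q_1 = 2459.06.
∂Q_1/∂P_2 = 7.3.
ε = (∂Q_1/∂P_2)(P_2/Q_1) = 7.3000 × 25.1/2459.06 ≈ 0.075.
%ΔQ_1 ≈ ε × %ΔP_2 = 0.075 × (-28%) = -2.1%.

-2.1%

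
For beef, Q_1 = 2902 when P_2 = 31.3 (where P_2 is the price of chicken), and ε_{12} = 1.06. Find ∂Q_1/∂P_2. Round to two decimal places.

98.28

ε = (∂Q_1/∂P_2)·(P_2/Q_1) ⇒ ∂Q_1/∂P_2 = ε·Q_1/P_2 = 1.06 × 2902/31.3 ≈ 98.28.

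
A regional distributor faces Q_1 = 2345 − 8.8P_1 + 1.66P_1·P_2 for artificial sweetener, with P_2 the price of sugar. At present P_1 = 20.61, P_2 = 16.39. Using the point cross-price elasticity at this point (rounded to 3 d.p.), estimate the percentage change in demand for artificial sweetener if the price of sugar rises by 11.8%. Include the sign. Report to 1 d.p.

At P_1 = 20.61, P_2 = 16.39: Q_1 = 2724.377.
∂Q_1/∂P_2 = 1.66P_1 = 34.2126.
ε = (∂Q_1/∂P_2)(P_2/Q_1) = 34.2126 × 16.39/2724.377 ≈ 0.206.
%ΔQ_1 ≈ ε × %ΔP_2 = 0.206 × (11.8%) = 2.4%.

2.4%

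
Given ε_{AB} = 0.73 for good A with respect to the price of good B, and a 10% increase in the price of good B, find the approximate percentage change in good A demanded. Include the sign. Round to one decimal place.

7.3%

%ΔQ ≈ ε × %ΔP of good B = 0.73 × (10%) = 7.3%.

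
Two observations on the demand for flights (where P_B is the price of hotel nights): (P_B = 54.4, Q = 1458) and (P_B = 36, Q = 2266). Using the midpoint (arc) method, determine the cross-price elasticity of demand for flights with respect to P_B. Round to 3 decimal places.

-1.066

ΔQ_A = 2266 − 1458 = 808; ΔP_B = 36 − 54.4 = -18.4.
Midpoints: Q̄_A = 1862.0, P̄_B = 45.20.
ε = (ΔQ_A/Q̄_A)/(ΔP_B/P̄_B) = (808/1862.0)/(-18.4/45.20) ≈ -1.066.
ε < 0: flights and hotel nights are complements.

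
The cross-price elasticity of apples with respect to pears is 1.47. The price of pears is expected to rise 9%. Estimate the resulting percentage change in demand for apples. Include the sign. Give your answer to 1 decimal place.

%ΔQ ≈ ε × %ΔP of pears = 1.47 × (9%) = 13.2%.
Demand for apples rises by about 13.2%.

13.2%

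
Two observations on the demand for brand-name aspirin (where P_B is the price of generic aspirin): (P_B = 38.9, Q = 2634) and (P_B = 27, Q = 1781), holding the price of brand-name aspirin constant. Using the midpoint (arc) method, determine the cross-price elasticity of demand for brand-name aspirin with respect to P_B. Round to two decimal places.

ΔQ_A = 1781 − 2634 = -853; ΔP_B = 27 − 38.9 = -11.9.
Midpoints: Q̄_A = 2207.5, P̄_B = 32.95.
ε = (ΔQ_A/Q̄_A)/(ΔP_B/P̄_B) = (-853/2207.5)/(-11.9/32.95) ≈ 1.07.

1.07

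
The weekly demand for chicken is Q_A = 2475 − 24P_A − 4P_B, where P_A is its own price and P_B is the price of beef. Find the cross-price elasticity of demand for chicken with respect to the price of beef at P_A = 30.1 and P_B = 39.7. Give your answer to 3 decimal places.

At P_A = 30.1 and P_B = 39.7: Q_A = 1593.8.
∂Q_A/∂P_B = -4.
ε = (∂Q_A/∂P_B)(P_B/Q_A) = -4 × (39.7/1593.8) ≈ -0.100.

-0.100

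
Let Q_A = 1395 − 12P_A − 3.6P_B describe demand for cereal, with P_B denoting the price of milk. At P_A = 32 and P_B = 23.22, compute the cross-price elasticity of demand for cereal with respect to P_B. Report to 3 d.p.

At P_A = 32 and P_B = 23.22: Q_A = 927.408.
∂Q_A/∂P_B = -3.6.
ε = (∂Q_A/∂P_B)(P_B/Q_A) = -3.6 × (23.22/927.408) ≈ -0.090.
Since ε < 0, cereal and milk are complements.

-0.090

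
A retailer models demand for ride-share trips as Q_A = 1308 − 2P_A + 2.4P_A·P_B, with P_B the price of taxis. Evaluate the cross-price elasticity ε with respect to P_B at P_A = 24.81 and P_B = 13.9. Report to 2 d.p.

0.40

At P_A = 24.81 and P_B = 13.9: Q_A = 2086.042.
∂Q_A/∂P_B = 2.4P_A = 2.4(24.81) = 59.5440.
ε = (∂Q_A/∂P_B)(P_B/Q_A) = 59.5440 × (13.9/2086.042) ≈ 0.40.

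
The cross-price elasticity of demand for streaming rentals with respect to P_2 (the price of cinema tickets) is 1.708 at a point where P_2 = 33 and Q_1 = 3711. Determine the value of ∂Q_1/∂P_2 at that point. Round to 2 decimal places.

192.07

ε = (∂Q_1/∂P_2)·(P_2/Q_1) ⇒ ∂Q_1/∂P_2 = ε·Q_1/P_2 = 1.708 × 3711/33 ≈ 192.07.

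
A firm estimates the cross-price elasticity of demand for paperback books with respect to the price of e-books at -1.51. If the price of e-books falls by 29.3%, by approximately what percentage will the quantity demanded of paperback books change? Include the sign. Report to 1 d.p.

%ΔQ ≈ ε × %ΔP of e-books = -1.51 × (-29.3%) = 44.2%.

44.2%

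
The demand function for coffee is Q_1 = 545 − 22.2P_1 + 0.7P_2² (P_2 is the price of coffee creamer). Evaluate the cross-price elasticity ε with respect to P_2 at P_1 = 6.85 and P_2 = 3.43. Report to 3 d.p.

At P_1 = 6.85 and P_2 = 3.43: Q_1 = 401.165.
∂Q_1/∂P_2 = 1.4P_2 = 1.4(3.43) = 4.8020.
ε = (∂Q_1/∂P_2)(P_2/Q_1) = 4.8020 × (3.43/401.165) ≈ 0.041.

0.041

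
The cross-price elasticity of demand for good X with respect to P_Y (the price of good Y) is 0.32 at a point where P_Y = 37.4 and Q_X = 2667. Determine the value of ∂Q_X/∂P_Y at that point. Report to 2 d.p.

22.82

ε = (∂Q_X/∂P_Y)·(P_Y/Q_X) ⇒ ∂Q_X/∂P_Y = ε·Q_X/P_Y = 0.32 × 2667/37.4 ≈ 22.82.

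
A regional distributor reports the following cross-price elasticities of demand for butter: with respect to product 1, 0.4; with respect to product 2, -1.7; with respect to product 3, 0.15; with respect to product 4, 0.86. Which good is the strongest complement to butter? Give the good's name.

product 2

Complements have ε < 0. The most negative value is -1.7 (product 2).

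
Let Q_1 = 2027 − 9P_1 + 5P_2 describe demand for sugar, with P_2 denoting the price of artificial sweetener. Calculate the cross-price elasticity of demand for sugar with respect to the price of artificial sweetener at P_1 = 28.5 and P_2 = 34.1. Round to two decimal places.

0.09

At P_1 = 28.5 and P_2 = 34.1: Q_1 = 1941.
∂Q_1/∂P_2 = 5.
ε = (∂Q_1/∂P_2)(P_2/Q_1) = 5 × (34.1/1941) ≈ 0.09.
Since ε > 0, sugar and artificial sweetener are substitutes.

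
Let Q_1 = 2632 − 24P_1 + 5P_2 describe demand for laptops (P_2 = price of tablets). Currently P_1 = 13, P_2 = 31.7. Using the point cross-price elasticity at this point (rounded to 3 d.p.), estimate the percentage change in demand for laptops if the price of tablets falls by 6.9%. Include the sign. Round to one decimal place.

-0.4%

At P_1 = 13, P_2 = 31.7: Q_1 = 2478.5.
∂Q_1/∂P_2 = 5.
ε = (∂Q_1/∂P_2)(P_2/Q_1) = 5.0000 × 31.7/2478.5 ≈ 0.064.
%ΔQ_1 ≈ ε × %ΔP_2 = 0.064 × (-6.9%) = -0.4%.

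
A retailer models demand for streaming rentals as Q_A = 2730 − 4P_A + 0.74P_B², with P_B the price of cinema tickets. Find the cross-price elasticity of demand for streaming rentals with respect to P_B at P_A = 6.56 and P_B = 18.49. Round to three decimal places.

At P_A = 6.56 and P_B = 18.49: Q_A = 2956.751.
∂Q_A/∂P_B = 1.48P_B = 1.48(18.49) = 27.3652.
ε = (∂Q_A/∂P_B)(P_B/Q_A) = 27.3652 × (18.49/2956.751) ≈ 0.171.

0.171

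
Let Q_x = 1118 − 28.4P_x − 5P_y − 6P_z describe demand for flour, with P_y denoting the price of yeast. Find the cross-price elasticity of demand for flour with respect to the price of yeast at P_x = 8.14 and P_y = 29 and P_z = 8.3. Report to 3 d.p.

At P_x = 8.14 and P_y = 29 and P_z = 8.3: Q_x = 692.024.
∂Q_x/∂P_y = -5.
ε = (∂Q_x/∂P_y)(P_y/Q_x) = -5 × (29/692.024) ≈ -0.210.
Since ε < 0, flour and yeast are complements.

-0.210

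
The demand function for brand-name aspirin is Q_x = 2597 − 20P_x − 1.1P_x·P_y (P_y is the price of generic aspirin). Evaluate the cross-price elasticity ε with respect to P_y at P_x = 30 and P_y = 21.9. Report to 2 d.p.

At P_x = 30 and P_y = 21.9: Q_x = 1274.3.
∂Q_x/∂P_y = -1.1P_x = -1.1(30) = -33.0000.
ε = (∂Q_x/∂P_y)(P_y/Q_x) = -33.0000 × (21.9/1274.3) ≈ -0.57.
ε < 0: complements.

-0.57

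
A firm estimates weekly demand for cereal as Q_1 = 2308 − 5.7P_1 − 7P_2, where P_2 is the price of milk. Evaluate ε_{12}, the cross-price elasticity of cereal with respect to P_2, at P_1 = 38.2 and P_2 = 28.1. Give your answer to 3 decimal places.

At P_1 = 38.2 and P_2 = 28.1: Q_1 = 1893.56.
∂Q_1/∂P_2 = -7.
ε = (∂Q_1/∂P_2)(P_2/Q_1) = -7 × (28.1/1893.56) ≈ -0.104.

-0.104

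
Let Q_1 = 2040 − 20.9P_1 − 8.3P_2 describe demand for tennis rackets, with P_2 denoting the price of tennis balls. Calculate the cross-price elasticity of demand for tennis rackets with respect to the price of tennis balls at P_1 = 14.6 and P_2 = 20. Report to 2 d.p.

-0.11

At P_1 = 14.6 and P_2 = 20: Q_1 = 1568.86.
∂Q_1/∂P_2 = -8.3.
ε = (∂Q_1/∂P_2)(P_2/Q_1) = -8.3 × (20/1568.86) ≈ -0.11.
Since ε < 0, tennis rackets and tennis balls are complements.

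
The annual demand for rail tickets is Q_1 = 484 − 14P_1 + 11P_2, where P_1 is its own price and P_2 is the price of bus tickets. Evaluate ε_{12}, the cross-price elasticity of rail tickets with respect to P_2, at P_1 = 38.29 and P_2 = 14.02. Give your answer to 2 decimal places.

At P_1 = 38.29 and P_2 = 14.02: Q_1 = 102.16.
∂Q_1/∂P_2 = 11.
ε = (∂Q_1/∂P_2)(P_2/Q_1) = 11 × (14.02/102.16) ≈ 1.51.

1.51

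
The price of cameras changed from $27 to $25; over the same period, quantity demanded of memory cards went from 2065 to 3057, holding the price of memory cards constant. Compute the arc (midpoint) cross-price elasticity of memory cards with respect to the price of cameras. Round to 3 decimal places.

ΔQ_A = 3057 − 2065 = 992; ΔP_B = 25 − 27 = -2.
Midpoints: Q̄_A = 2561.0, P̄_B = 26.00.
ε = (ΔQ_A/Q̄_A)/(ΔP_B/P̄_B) = (992/2561.0)/(-2/26.00) ≈ -5.036.
ε < 0: memory cards and cameras are complements.

-5.036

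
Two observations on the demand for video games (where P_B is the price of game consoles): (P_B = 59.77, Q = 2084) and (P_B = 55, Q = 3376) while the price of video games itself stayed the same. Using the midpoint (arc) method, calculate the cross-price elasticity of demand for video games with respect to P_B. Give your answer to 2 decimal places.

-5.69

ΔQ_A = 3376 − 2084 = 1292; ΔP_B = 55 − 59.77 = -4.77.
Midpoints: Q̄_A = 2730.0, P̄_B = 57.39.
ε = (ΔQ_A/Q̄_A)/(ΔP_B/P̄_B) = (1292/2730.0)/(-4.77/57.39) ≈ -5.69.
ε < 0: video games and game consoles are complements.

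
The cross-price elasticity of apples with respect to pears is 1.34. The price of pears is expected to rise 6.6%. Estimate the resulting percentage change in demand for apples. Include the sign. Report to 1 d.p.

%ΔQ ≈ ε × %ΔP of pears = 1.34 × (6.6%) = 8.8%.
Demand for apples rises by about 8.8%.

8.8%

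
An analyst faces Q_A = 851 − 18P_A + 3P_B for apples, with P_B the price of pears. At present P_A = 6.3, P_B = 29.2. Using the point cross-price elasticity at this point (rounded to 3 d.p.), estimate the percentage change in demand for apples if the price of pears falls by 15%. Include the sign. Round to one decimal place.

-1.6%

At P_A = 6.3, P_B = 29.2: Q_A = 825.2.
∂Q_A/∂P_B = 3.
ε = (∂Q_A/∂P_B)(P_B/Q_A) = 3.0000 × 29.2/825.2 ≈ 0.106.
%ΔQ_A ≈ ε × %ΔP_B = 0.106 × (-15%) = -1.6%.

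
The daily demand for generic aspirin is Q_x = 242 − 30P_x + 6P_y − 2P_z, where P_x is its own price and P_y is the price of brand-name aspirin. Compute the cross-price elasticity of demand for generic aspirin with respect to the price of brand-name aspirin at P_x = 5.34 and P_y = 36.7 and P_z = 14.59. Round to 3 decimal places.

0.807

At P_x = 5.34 and P_y = 36.7 and P_z = 14.59: Q_x = 272.82.
∂Q_x/∂P_y = 6.
ε = (∂Q_x/∂P_y)(P_y/Q_x) = 6 × (36.7/272.82) ≈ 0.807.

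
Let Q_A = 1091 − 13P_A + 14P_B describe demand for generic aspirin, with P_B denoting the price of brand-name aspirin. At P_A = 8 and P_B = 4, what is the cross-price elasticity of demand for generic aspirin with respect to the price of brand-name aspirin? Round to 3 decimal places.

0.054

At P_A = 8 and P_B = 4: Q_A = 1043.
∂Q_A/∂P_B = 14.
ε = (∂Q_A/∂P_B)(P_B/Q_A) = 14 × (4/1043) ≈ 0.054.
Since ε > 0, generic aspirin and brand-name aspirin are substitutes.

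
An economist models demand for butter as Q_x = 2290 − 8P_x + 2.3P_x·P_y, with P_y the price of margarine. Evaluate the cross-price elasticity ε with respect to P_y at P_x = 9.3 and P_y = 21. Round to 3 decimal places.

At P_x = 9.3 and P_y = 21: Q_x = 2664.79.
∂Q_x/∂P_y = 2.3P_x = 2.3(9.3) = 21.3900.
ε = (∂Q_x/∂P_y)(P_y/Q_x) = 21.3900 × (21/2664.79) ≈ 0.169.
ε > 0: substitutes.

0.169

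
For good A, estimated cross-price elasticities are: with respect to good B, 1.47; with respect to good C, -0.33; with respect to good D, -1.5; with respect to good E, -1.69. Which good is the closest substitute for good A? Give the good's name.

good B

Substitutes have ε > 0. Among the positive values, 1.47 (good B) is largest.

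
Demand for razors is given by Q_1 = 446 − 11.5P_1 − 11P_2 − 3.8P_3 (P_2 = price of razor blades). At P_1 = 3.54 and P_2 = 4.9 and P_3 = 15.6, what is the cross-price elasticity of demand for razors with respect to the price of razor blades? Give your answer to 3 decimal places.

-0.185

At P_1 = 3.54 and P_2 = 4.9 and P_3 = 15.6: Q_1 = 292.11.
∂Q_1/∂P_2 = -11.
ε = (∂Q_1/∂P_2)(P_2/Q_1) = -11 × (4.9/292.11) ≈ -0.185.
Since ε < 0, razors and razor blades are complements.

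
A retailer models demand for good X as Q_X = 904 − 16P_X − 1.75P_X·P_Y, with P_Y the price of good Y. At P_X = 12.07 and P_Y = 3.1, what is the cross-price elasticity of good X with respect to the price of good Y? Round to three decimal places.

-0.101

At P_X = 12.07 and P_Y = 3.1: Q_X = 645.400.
∂Q_X/∂P_Y = -1.75P_X = -1.75(12.07) = -21.1225.
ε = (∂Q_X/∂P_Y)(P_Y/Q_X) = -21.1225 × (3.1/645.400) ≈ -0.101.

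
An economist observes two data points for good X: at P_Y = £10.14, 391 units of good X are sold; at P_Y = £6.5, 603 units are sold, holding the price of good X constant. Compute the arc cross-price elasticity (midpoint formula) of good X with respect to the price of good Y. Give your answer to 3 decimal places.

-0.975

ΔQ_X = 603 − 391 = 212; ΔP_Y = 6.5 − 10.14 = -3.64.
Midpoints: Q̄_X = 497.0, P̄_Y = 8.32.
ε = (ΔQ_X/Q̄_X)/(ΔP_Y/P̄_Y) = (212/497.0)/(-3.64/8.32) ≈ -0.975.
ε < 0: good X and good Y are complements.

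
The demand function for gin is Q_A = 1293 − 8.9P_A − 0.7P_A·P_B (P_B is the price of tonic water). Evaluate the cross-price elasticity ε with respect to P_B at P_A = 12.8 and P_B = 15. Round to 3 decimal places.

-0.129

At P_A = 12.8 and P_B = 15: Q_A = 1044.68.
∂Q_A/∂P_B = -0.7P_A = -0.7(12.8) = -8.9600.
ε = (∂Q_A/∂P_B)(P_B/Q_A) = -8.9600 × (15/1044.68) ≈ -0.129.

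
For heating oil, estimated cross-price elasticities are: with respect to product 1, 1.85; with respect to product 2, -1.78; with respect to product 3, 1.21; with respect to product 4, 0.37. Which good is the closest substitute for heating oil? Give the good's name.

product 1

Substitutes have ε > 0. Among the positive values, 1.85 (product 1) is largest.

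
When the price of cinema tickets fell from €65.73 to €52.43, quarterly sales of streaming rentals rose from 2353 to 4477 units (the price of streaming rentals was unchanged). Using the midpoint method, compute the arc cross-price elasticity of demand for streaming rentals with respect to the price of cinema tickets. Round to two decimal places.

ΔQ_A = 4477 − 2353 = 2124; ΔP_B = 52.43 − 65.73 = -13.3.
Midpoints: Q̄_A = 3415.0, P̄_B = 59.08.
ε = (ΔQ_A/Q̄_A)/(ΔP_B/P̄_B) = (2124/3415.0)/(-13.3/59.08) ≈ -2.76.

-2.76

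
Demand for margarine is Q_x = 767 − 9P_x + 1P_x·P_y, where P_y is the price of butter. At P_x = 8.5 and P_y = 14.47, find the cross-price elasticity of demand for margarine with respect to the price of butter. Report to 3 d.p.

At P_x = 8.5 and P_y = 14.47: Q_x = 813.495.
∂Q_x/∂P_y = 1P_x = 1(8.5) = 8.5000.
ε = (∂Q_x/∂P_y)(P_y/Q_x) = 8.5000 × (14.47/813.495) ≈ 0.151.
ε > 0: substitutes.

0.151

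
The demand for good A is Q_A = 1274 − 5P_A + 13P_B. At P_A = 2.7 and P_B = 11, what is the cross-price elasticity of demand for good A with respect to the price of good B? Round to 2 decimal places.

0.10

At P_A = 2.7 and P_B = 11: Q_A = 1403.5.
∂Q_A/∂P_B = 13.
ε = (∂Q_A/∂P_B)(P_B/Q_A) = 13 × (11/1403.5) ≈ 0.10.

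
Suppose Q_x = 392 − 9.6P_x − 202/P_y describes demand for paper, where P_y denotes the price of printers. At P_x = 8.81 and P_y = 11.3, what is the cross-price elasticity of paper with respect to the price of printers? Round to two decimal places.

At P_x = 8.81 and P_y = 11.3: Q_x = 289.548.
∂Q_x/∂P_y = 202/P_y² = 1.5820.
ε = (∂Q_x/∂P_y)(P_y/Q_x) = 1.5820 × (11.3/289.548) ≈ 0.06.
ε > 0: substitutes.

0.06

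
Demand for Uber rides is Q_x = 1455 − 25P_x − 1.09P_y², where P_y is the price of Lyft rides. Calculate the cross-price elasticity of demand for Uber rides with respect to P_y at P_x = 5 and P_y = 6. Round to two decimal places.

-0.06

At P_x = 5 and P_y = 6: Q_x = 1290.76.
∂Q_x/∂P_y = -2.18P_y = -2.18(6) = -13.0800.
ε = (∂Q_x/∂P_y)(P_y/Q_x) = -13.0800 × (6/1290.76) ≈ -0.06.
ε < 0: complements.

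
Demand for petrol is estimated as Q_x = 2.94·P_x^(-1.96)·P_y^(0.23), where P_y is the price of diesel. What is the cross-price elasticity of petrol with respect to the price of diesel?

In a log-linear (constant-elasticity) demand function, the coefficient on the exponent of P_y is the cross-price elasticity.
ε = 0.23. Positive, so petrol and diesel are substitutes.

0.23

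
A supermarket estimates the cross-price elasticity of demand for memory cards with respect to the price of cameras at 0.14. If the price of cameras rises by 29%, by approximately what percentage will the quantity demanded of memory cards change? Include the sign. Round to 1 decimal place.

4.1%

%ΔQ ≈ ε × %ΔP of cameras = 0.14 × (29%) = 4.1%.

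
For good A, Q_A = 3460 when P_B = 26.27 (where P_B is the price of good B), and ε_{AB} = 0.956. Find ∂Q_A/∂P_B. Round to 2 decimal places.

ε = (∂Q_A/∂P_B)·(P_B/Q_A) ⇒ ∂Q_A/∂P_B = ε·Q_A/P_B = 0.956 × 3460/26.27 ≈ 125.91.

125.91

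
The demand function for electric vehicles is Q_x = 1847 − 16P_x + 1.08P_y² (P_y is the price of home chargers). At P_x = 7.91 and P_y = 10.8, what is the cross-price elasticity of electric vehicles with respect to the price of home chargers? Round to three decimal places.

At P_x = 7.91 and P_y = 10.8: Q_x = 1846.411.
∂Q_x/∂P_y = 2.16P_y = 2.16(10.8) = 23.3280.
ε = (∂Q_x/∂P_y)(P_y/Q_x) = 23.3280 × (10.8/1846.411) ≈ 0.136.
ε > 0: substitutes.

0.136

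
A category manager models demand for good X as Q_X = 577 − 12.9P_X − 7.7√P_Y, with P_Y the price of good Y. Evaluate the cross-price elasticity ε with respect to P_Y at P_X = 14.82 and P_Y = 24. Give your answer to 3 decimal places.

-0.054

At P_X = 14.82 and P_Y = 24: Q_X = 348.100.
∂Q_X/∂P_Y = -7.7/(2√P_Y) = -7.7/(2√24) = -0.7859.
ε = (∂Q_X/∂P_Y)(P_Y/Q_X) = -0.7859 × (24/348.100) ≈ -0.054.
ε < 0: complements.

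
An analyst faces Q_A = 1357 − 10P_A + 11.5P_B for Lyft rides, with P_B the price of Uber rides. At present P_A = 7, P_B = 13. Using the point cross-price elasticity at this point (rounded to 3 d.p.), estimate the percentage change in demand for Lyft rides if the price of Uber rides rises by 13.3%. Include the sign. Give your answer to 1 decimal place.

1.4%

At P_A = 7, P_B = 13: Q_A = 1436.5.
∂Q_A/∂P_B = 11.5.
ε = (∂Q_A/∂P_B)(P_B/Q_A) = 11.5000 × 13/1436.5 ≈ 0.104.
%ΔQ_A ≈ ε × %ΔP_B = 0.104 × (13.3%) = 1.4%.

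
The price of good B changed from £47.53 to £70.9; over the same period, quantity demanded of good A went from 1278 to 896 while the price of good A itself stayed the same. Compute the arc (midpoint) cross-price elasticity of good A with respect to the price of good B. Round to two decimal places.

ΔQ_A = 896 − 1278 = -382; ΔP_B = 70.9 − 47.53 = 23.37.
Midpoints: Q̄_A = 1087.0, P̄_B = 59.22.
ε = (ΔQ_A/Q̄_A)/(ΔP_B/P̄_B) = (-382/1087.0)/(23.37/59.22) ≈ -0.89.
ε < 0: good A and good B are complements.

-0.89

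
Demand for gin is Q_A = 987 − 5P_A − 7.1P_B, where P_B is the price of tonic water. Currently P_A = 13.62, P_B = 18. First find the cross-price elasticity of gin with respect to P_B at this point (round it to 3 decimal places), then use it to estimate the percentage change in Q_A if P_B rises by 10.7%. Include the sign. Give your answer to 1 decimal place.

-1.7%

At P_A = 13.62, P_B = 18: Q_A = 791.1.
∂Q_A/∂P_B = -7.1.
ε = (∂Q_A/∂P_B)(P_B/Q_A) = -7.1000 × 18/791.1 ≈ -0.162.
%ΔQ_A ≈ ε × %ΔP_B = -0.162 × (10.7%) = -1.7%.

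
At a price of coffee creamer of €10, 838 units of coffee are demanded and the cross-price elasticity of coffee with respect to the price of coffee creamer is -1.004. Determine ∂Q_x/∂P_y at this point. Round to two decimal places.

ε = (∂Q_x/∂P_y)·(P_y/Q_x) ⇒ ∂Q_x/∂P_y = ε·Q_x/P_y = -1.004 × 838/10 ≈ -84.14.

-84.14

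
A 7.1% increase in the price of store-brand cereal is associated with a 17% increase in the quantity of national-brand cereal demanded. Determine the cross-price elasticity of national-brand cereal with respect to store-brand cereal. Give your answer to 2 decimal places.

2.39

ε = (%ΔQ of national-brand cereal) / (%ΔP of store-brand cereal) = (17%) / (7.1%) ≈ 2.39.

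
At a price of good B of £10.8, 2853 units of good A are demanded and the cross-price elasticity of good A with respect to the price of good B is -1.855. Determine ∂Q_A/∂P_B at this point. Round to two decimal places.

-490.03

ε = (∂Q_A/∂P_B)·(P_B/Q_A) ⇒ ∂Q_A/∂P_B = ε·Q_A/P_B = -1.855 × 2853/10.8 ≈ -490.03.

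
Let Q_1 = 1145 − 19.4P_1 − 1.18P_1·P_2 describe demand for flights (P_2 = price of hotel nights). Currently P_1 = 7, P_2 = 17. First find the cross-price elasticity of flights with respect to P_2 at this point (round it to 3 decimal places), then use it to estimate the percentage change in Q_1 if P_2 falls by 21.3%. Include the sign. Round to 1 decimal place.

At P_1 = 7, P_2 = 17: Q_1 = 868.78.
∂Q_1/∂P_2 = -1.18P_1 = -8.2600.
ε = (∂Q_1/∂P_2)(P_2/Q_1) = -8.2600 × 17/868.78 ≈ -0.162.
%ΔQ_1 ≈ ε × %ΔP_2 = -0.162 × (-21.3%) = 3.5%.

3.5%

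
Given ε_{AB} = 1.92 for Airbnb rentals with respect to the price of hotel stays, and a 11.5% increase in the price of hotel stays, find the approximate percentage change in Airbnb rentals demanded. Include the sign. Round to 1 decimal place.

%ΔQ ≈ ε × %ΔP of hotel stays = 1.92 × (11.5%) = 22.1%.
Demand for Airbnb rentals rises by about 22.1%.

22.1%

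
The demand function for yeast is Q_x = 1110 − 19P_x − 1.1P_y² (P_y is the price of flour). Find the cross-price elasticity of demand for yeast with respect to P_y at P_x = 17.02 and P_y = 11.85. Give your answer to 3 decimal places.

-0.489

At P_x = 17.02 and P_y = 11.85: Q_x = 632.155.
∂Q_x/∂P_y = -2.2P_y = -2.2(11.85) = -26.0700.
ε = (∂Q_x/∂P_y)(P_y/Q_x) = -26.0700 × (11.85/632.155) ≈ -0.489.
ε < 0: complements.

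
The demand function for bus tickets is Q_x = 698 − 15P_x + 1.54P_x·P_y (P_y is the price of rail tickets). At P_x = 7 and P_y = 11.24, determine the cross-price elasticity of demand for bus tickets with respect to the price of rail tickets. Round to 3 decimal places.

At P_x = 7 and P_y = 11.24: Q_x = 714.167.
∂Q_x/∂P_y = 1.54P_x = 1.54(7) = 10.7800.
ε = (∂Q_x/∂P_y)(P_y/Q_x) = 10.7800 × (11.24/714.167) ≈ 0.170.
ε > 0: substitutes.

0.170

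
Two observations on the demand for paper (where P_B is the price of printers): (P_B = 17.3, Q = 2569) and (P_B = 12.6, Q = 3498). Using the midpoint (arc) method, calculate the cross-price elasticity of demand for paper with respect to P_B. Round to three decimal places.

ΔQ_A = 3498 − 2569 = 929; ΔP_B = 12.6 − 17.3 = -4.7.
Midpoints: Q̄_A = 3033.5, P̄_B = 14.95.
ε = (ΔQ_A/Q̄_A)/(ΔP_B/P̄_B) = (929/3033.5)/(-4.7/14.95) ≈ -0.974.
ε < 0: paper and printers are complements.

-0.974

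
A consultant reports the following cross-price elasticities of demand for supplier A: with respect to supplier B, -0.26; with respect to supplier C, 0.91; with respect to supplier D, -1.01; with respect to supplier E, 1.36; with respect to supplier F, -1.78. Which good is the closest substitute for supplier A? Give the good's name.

Substitutes have ε > 0. Among the positive values, 1.36 (supplier E) is largest.

supplier E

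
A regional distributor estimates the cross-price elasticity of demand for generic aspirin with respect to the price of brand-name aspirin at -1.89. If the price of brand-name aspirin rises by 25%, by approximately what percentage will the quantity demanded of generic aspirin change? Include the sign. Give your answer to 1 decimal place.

-47.3%

%ΔQ ≈ ε × %ΔP of brand-name aspirin = -1.89 × (25%) = -47.3%.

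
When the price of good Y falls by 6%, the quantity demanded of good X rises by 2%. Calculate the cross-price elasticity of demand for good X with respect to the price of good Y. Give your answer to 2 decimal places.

-0.33

ε = (%ΔQ of good X) / (%ΔP of good Y) = (2%) / (-6%) ≈ -0.33.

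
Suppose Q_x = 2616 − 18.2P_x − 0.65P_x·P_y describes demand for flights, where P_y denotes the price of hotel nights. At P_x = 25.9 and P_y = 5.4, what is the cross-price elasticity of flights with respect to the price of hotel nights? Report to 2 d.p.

-0.04

At P_x = 25.9 and P_y = 5.4: Q_x = 2053.711.
∂Q_x/∂P_y = -0.65P_x = -0.65(25.9) = -16.8350.
ε = (∂Q_x/∂P_y)(P_y/Q_x) = -16.8350 × (5.4/2053.711) ≈ -0.04.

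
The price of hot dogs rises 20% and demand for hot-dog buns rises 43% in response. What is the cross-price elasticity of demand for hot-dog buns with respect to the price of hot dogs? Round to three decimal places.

2.150

ε = (%ΔQ of hot-dog buns) / (%ΔP of hot dogs) = (43%) / (20%) ≈ 2.150.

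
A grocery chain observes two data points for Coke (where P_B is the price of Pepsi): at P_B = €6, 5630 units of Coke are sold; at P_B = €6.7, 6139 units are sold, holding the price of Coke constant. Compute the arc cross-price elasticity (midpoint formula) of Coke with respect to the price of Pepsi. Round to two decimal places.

0.78

ΔQ_A = 6139 − 5630 = 509; ΔP_B = 6.7 − 6 = 0.7.
Midpoints: Q̄_A = 5884.5, P̄_B = 6.35.
ε = (ΔQ_A/Q̄_A)/(ΔP_B/P̄_B) = (509/5884.5)/(0.7/6.35) ≈ 0.78.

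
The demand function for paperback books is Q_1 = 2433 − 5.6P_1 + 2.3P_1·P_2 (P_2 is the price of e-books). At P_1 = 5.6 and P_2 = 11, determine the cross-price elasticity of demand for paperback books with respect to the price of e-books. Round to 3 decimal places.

0.056

At P_1 = 5.6 and P_2 = 11: Q_1 = 2543.32.
∂Q_1/∂P_2 = 2.3P_1 = 2.3(5.6) = 12.8800.
ε = (∂Q_1/∂P_2)(P_2/Q_1) = 12.8800 × (11/2543.32) ≈ 0.056.
ε > 0: substitutes.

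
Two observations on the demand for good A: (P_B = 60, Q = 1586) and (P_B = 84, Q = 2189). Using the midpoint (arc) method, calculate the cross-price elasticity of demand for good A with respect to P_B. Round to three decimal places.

0.958

ΔQ_A = 2189 − 1586 = 603; ΔP_B = 84 − 60 = 24.
Midpoints: Q̄_A = 1887.5, P̄_B = 72.00.
ε = (ΔQ_A/Q̄_A)/(ΔP_B/P̄_B) = (603/1887.5)/(24/72.00) ≈ 0.958.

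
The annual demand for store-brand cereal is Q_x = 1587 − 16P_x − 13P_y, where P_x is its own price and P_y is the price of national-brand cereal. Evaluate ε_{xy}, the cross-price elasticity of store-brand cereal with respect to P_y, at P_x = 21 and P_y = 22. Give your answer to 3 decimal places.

-0.296

At P_x = 21 and P_y = 22: Q_x = 965.
∂Q_x/∂P_y = -13.
ε = (∂Q_x/∂P_y)(P_y/Q_x) = -13 × (22/965) ≈ -0.296.
Since ε < 0, store-brand cereal and national-brand cereal are complements.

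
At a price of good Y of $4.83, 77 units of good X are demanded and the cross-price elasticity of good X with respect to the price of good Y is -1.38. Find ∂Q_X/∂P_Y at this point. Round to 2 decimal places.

-22.00

ε = (∂Q_X/∂P_Y)·(P_Y/Q_X) ⇒ ∂Q_X/∂P_Y = ε·Q_X/P_Y = -1.38 × 77/4.83 ≈ -22.00.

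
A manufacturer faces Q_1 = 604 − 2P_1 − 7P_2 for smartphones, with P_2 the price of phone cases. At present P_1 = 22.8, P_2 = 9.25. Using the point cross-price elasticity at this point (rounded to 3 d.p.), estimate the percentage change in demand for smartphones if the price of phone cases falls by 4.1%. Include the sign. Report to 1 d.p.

At P_1 = 22.8, P_2 = 9.25: Q_1 = 493.65.
∂Q_1/∂P_2 = -7.
ε = (∂Q_1/∂P_2)(P_2/Q_1) = -7.0000 × 9.25/493.65 ≈ -0.131.
%ΔQ_1 ≈ ε × %ΔP_2 = -0.131 × (-4.1%) = 0.5%.

0.5%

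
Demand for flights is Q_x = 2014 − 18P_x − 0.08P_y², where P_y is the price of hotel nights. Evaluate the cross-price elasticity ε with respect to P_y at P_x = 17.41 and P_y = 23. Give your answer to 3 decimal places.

-0.051

At P_x = 17.41 and P_y = 23: Q_x = 1658.3.
∂Q_x/∂P_y = -0.16P_y = -0.16(23) = -3.6800.
ε = (∂Q_x/∂P_y)(P_y/Q_x) = -3.6800 × (23/1658.3) ≈ -0.051.
ε < 0: complements.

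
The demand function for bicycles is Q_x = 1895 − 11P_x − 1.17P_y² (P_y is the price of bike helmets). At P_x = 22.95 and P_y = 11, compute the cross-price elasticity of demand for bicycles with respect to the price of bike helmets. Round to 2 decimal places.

-0.19

At P_x = 22.95 and P_y = 11: Q_x = 1500.98.
∂Q_x/∂P_y = -2.34P_y = -2.34(11) = -25.7400.
ε = (∂Q_x/∂P_y)(P_y/Q_x) = -25.7400 × (11/1500.98) ≈ -0.19.
ε < 0: complements.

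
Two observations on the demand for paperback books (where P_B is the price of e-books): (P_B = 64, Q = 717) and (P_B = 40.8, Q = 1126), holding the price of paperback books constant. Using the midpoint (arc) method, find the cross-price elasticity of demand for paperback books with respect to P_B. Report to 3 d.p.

-1.002

ΔQ_A = 1126 − 717 = 409; ΔP_B = 40.8 − 64 = -23.2.
Midpoints: Q̄_A = 921.5, P̄_B = 52.40.
ε = (ΔQ_A/Q̄_A)/(ΔP_B/P̄_B) = (409/921.5)/(-23.2/52.40) ≈ -1.002.
ε < 0: paperback books and e-books are complements.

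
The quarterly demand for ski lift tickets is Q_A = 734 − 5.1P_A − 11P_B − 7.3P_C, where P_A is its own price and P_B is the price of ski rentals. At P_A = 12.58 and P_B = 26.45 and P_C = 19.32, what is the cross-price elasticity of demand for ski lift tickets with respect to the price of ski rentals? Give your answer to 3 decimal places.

At P_A = 12.58 and P_B = 26.45 and P_C = 19.32: Q_A = 237.856.
∂Q_A/∂P_B = -11.
ε = (∂Q_A/∂P_B)(P_B/Q_A) = -11 × (26.45/237.856) ≈ -1.223.
Since ε < 0, ski lift tickets and ski rentals are complements.

-1.223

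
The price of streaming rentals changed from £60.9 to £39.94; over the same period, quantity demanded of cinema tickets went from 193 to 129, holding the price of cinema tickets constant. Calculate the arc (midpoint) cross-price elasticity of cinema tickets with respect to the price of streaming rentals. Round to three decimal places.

0.956

ΔQ_A = 129 − 193 = -64; ΔP_B = 39.94 − 60.9 = -20.96.
Midpoints: Q̄_A = 161.0, P̄_B = 50.42.
ε = (ΔQ_A/Q̄_A)/(ΔP_B/P̄_B) = (-64/161.0)/(-20.96/50.42) ≈ 0.956.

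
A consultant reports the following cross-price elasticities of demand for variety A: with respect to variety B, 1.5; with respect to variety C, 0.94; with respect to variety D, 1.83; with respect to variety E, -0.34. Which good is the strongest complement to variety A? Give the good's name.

variety E

Complements have ε < 0. The most negative value is -0.34 (variety E).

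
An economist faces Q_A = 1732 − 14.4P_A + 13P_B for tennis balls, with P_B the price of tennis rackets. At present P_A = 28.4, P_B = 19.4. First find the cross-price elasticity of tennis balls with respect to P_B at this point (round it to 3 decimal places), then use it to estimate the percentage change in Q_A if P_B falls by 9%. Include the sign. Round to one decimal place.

-1.4%

At P_A = 28.4, P_B = 19.4: Q_A = 1575.24.
∂Q_A/∂P_B = 13.
ε = (∂Q_A/∂P_B)(P_B/Q_A) = 13.0000 × 19.4/1575.24 ≈ 0.160.
%ΔQ_A ≈ ε × %ΔP_B = 0.160 × (-9%) = -1.4%.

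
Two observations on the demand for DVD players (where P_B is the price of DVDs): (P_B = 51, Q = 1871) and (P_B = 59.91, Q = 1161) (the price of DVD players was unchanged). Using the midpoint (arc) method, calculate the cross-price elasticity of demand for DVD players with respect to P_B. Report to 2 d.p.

-2.91

ΔQ_A = 1161 − 1871 = -710; ΔP_B = 59.91 − 51 = 8.91.
Midpoints: Q̄_A = 1516.0, P̄_B = 55.45.
ε = (ΔQ_A/Q̄_A)/(ΔP_B/P̄_B) = (-710/1516.0)/(8.91/55.45) ≈ -2.91.
ε < 0: DVD players and DVDs are complements.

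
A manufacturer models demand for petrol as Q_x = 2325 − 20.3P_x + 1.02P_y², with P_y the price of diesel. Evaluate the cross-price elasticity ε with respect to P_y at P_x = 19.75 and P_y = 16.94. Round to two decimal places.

At P_x = 19.75 and P_y = 16.94: Q_x = 2216.778.
∂Q_x/∂P_y = 2.04P_y = 2.04(16.94) = 34.5576.
ε = (∂Q_x/∂P_y)(P_y/Q_x) = 34.5576 × (16.94/2216.778) ≈ 0.26.

0.26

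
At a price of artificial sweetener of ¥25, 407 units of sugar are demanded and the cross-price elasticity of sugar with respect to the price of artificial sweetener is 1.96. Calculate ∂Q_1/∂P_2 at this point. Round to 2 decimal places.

ε = (∂Q_1/∂P_2)·(P_2/Q_1) ⇒ ∂Q_1/∂P_2 = ε·Q_1/P_2 = 1.96 × 407/25 ≈ 31.91.

31.91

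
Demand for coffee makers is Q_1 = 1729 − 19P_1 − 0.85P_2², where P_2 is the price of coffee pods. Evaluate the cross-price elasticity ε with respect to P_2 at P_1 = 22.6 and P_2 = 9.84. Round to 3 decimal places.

At P_1 = 22.6 and P_2 = 9.84: Q_1 = 1217.298.
∂Q_1/∂P_2 = -1.7P_2 = -1.7(9.84) = -16.7280.
ε = (∂Q_1/∂P_2)(P_2/Q_1) = -16.7280 × (9.84/1217.298) ≈ -0.135.

-0.135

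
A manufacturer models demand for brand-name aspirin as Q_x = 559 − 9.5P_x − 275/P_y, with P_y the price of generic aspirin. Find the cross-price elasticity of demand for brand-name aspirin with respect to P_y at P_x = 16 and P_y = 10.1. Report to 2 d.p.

0.07

At P_x = 16 and P_y = 10.1: Q_x = 379.772.
∂Q_x/∂P_y = 275/P_y² = 2.6958.
ε = (∂Q_x/∂P_y)(P_y/Q_x) = 2.6958 × (10.1/379.772) ≈ 0.07.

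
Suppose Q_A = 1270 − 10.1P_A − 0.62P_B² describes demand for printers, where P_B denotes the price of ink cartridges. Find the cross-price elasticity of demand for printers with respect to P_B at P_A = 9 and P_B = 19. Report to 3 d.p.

-0.469

At P_A = 9 and P_B = 19: Q_A = 955.28.
∂Q_A/∂P_B = -1.24P_B = -1.24(19) = -23.5600.
ε = (∂Q_A/∂P_B)(P_B/Q_A) = -23.5600 × (19/955.28) ≈ -0.469.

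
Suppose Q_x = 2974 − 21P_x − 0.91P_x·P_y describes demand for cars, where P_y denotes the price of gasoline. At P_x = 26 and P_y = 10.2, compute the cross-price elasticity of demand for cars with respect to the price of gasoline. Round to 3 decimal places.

-0.110

At P_x = 26 and P_y = 10.2: Q_x = 2186.668.
∂Q_x/∂P_y = -0.91P_x = -0.91(26) = -23.6600.
ε = (∂Q_x/∂P_y)(P_y/Q_x) = -23.6600 × (10.2/2186.668) ≈ -0.110.
ε < 0: complements.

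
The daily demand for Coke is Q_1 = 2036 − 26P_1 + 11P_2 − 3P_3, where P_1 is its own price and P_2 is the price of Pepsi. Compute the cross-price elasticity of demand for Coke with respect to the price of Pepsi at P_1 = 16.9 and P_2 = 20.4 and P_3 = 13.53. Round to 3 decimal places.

At P_1 = 16.9 and P_2 = 20.4 and P_3 = 13.53: Q_1 = 1780.41.
∂Q_1/∂P_2 = 11.
ε = (∂Q_1/∂P_2)(P_2/Q_1) = 11 × (20.4/1780.41) ≈ 0.126.

0.126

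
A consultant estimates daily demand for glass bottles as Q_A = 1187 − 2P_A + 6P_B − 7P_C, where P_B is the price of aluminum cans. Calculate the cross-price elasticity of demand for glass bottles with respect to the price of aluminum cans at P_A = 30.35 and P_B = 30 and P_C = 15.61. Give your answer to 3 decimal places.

0.150

At P_A = 30.35 and P_B = 30 and P_C = 15.61: Q_A = 1197.03.
∂Q_A/∂P_B = 6.
ε = (∂Q_A/∂P_B)(P_B/Q_A) = 6 × (30/1197.03) ≈ 0.150.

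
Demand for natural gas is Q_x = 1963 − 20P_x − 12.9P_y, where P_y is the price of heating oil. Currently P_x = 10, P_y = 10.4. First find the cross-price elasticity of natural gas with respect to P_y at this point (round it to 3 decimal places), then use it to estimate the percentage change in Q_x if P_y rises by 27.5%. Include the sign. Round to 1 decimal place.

-2.3%

At P_x = 10, P_y = 10.4: Q_x = 1628.84.
∂Q_x/∂P_y = -12.9.
ε = (∂Q_x/∂P_y)(P_y/Q_x) = -12.9000 × 10.4/1628.84 ≈ -0.082.
%ΔQ_x ≈ ε × %ΔP_y = -0.082 × (27.5%) = -2.3%.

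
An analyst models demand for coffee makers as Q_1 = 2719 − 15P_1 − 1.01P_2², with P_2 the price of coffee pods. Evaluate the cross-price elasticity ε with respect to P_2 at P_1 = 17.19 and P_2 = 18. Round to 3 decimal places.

-0.307

At P_1 = 17.19 and P_2 = 18: Q_1 = 2133.91.
∂Q_1/∂P_2 = -2.02P_2 = -2.02(18) = -36.3600.
ε = (∂Q_1/∂P_2)(P_2/Q_1) = -36.3600 × (18/2133.91) ≈ -0.307.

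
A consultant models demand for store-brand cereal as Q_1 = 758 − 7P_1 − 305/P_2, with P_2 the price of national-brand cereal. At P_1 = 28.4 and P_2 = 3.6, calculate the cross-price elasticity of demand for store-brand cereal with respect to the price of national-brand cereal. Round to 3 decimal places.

At P_1 = 28.4 and P_2 = 3.6: Q_1 = 474.478.
∂Q_1/∂P_2 = 305/P_2² = 23.5340.
ε = (∂Q_1/∂P_2)(P_2/Q_1) = 23.5340 × (3.6/474.478) ≈ 0.179.

0.179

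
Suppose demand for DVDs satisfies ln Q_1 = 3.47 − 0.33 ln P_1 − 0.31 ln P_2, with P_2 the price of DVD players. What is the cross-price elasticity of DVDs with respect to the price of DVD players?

-0.31

In a log-linear (constant-elasticity) demand function, the coefficient on ln P_2 is the cross-price elasticity.
ε = -0.31. Negative, so DVDs and DVD players are complements.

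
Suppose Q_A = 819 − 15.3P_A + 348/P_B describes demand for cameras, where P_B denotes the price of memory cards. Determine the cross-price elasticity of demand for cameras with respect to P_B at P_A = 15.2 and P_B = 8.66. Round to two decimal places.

At P_A = 15.2 and P_B = 8.66: Q_A = 626.625.
∂Q_A/∂P_B = −348/P_B² = -4.6403.
ε = (∂Q_A/∂P_B)(P_B/Q_A) = -4.6403 × (8.66/626.625) ≈ -0.06.
ε < 0: complements.

-0.06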